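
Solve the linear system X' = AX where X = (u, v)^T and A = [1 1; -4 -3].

u(t) = -K_1e^(-t) - K_2te^(-t) - 2K_2e^(-t), v(t) = 2K_1e^(-t) + 2K_2te^(-t) + 3K_2e^(-t)

Coefficient matrix A = [[1, 1], [-4, -3]].
Characteristic polynomial det(A - λI) = λ^2 + 2λ + 1 = 0.
Single eigenvalue λ = -1 with algebraic multiplicity 2.
Eigenvector v = (-1,2); generalized eigenvector w with (A-λI)w=v is (-2,3).
General solution: e^(-t)[K_1·v + K_2·(t·v + w)].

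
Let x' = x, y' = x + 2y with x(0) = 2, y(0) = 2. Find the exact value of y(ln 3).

A = [[1,0],[1,2]]; eigenvalues λ = 2, 1.
Eigenvectors: (0,1) for λ=2, (-1,1) for λ=1.
From the initial condition, c_1 = 4, c_2 = -2.
y(ln 3) = (4)(3^2)(1) + (-2)(3^1)(1) = 30.

30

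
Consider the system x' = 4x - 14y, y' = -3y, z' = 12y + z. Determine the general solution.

x(t) = 2K_1e^(-3t) + K_2e^(4t), y(t) = K_1e^(-3t), z(t) = -3K_1e^(-3t) + K_3e^(t)

Coefficient matrix A = [[4, -14, 0], [0, -3, 0], [0, 12, 1]].
det(A - λI) = 0 gives eigenvalues λ = -3, 4, 1.
For λ=-3: eigenvector (2,1,-3).
For λ=4: eigenvector (1,0,0).
For λ=1: eigenvector (0,0,1).
General solution: K_1e^(-3t)(2,1,-3) + K_2e^(4t)(1,0,0) + K_3e^(t)(0,0,1).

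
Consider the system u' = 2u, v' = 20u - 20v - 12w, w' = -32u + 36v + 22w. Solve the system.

u(t) = C_1e^(2t), v(t) = 2C_1e^(2t) + C_2e^(4t) + 2C_3e^(-2t), w(t) = -2C_1e^(2t) - 2C_2e^(4t) - 3C_3e^(-2t)

Coefficient matrix A = [[2, 0, 0], [20, -20, -12], [-32, 36, 22]].
det(A - λI) = 0 gives eigenvalues λ = 2, 4, -2.
For λ=2: eigenvector (1,2,-2).
For λ=4: eigenvector (0,1,-2).
For λ=-2: eigenvector (0,2,-3).
General solution: C_1e^(2t)(1,2,-2) + C_2e^(4t)(0,1,-2) + C_3e^(-2t)(0,2,-3).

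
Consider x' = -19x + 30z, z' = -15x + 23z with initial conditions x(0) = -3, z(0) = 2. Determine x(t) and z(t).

x(t) = 41e^(2t)sin(3t) - 3e^(2t)cos(3t), z(t) = 29e^(2t)sin(3t) + 2e^(2t)cos(3t)

Coefficient matrix A = [[-19, 30], [-15, 23]].
Characteristic polynomial det(A - λI) = λ^2 - 4λ + 13 = 0.
Eigenvalues λ = 2 ± 3i (complex conjugate pair).
For λ=2+3i: an eigenvector is (-3,-2) - i(1,1) = (-3 - i, -2 - i).
A real fundamental pair from Re and Im of e^((2+3i)t)v: X_1 = e^(2t)(cos(3t)·(-3,-2) + sin(3t)·(1,1)), X_2 = e^(2t)(sin(3t)·(-3,-2) - cos(3t)·(1,1)).
General solution: c_1X_1 + c_2X_2.
Applying x(0)=-3, z(0)=2 gives c_1=5, c_2=-12.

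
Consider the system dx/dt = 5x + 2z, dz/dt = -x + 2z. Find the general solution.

Coefficient matrix A = [[5, 2], [-1, 2]].
Characteristic polynomial det(A - λI) = λ^2 - 7λ + 12 = 0.
Eigenvalues λ = 3, 4.
For λ=3: (A-λI) row 1 is [2, 2], so an eigenvector is (1, -1).
For λ=4: (A-λI) row 1 is [1, 2], so an eigenvector is (2, -1).
General solution: c_1e^(3t)(1,-1) + c_2e^(4t)(2,-1).

x(t) = c_1e^(3t) + 2c_2e^(4t), z(t) = -c_1e^(3t) - c_2e^(4t)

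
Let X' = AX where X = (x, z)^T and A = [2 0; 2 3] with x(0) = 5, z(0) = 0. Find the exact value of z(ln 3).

A = [[2,0],[2,3]]; eigenvalues λ = 2, 3.
Eigenvectors: (1,-2) for λ=2, (0,1) for λ=3.
From the initial condition, c_1 = 5, c_2 = 10.
z(ln 3) = (5)(3^2)(-2) + (10)(3^3)(1) = 180.

180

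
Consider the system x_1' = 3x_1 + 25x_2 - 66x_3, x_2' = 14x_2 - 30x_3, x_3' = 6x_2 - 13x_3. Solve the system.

Coefficient matrix A = [[3, 25, -66], [0, 14, -30], [0, 6, -13]].
det(A - λI) = 0 gives eigenvalues λ = 3, 2, -1.
For λ=3: eigenvector (1,0,0).
For λ=2: eigenvector (7,5,2).
For λ=-1: eigenvector (4,2,1).
General solution: K_1e^(3t)(1,0,0) + K_2e^(2t)(7,5,2) + K_3e^(-t)(4,2,1).

x_1(t) = K_1e^(3t) + 7K_2e^(2t) + 4K_3e^(-t), x_2(t) = 5K_2e^(2t) + 2K_3e^(-t), x_3(t) = 2K_2e^(2t) + K_3e^(-t)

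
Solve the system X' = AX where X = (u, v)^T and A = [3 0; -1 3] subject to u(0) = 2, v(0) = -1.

Coefficient matrix A = [[3, 0], [-1, 3]].
Characteristic polynomial det(A - λI) = λ^2 - 6λ + 9 = 0.
Single eigenvalue λ = 3 with algebraic multiplicity 2.
Eigenvector v = (0,1); generalized eigenvector w with (A-λI)w=v is (-1,0).
General solution: e^(3t)[K_1·v + K_2·(t·v + w)].
Applying u(0)=2, v(0)=-1 gives K_1=-1, K_2=-2.

u(t) = 2e^(3t), v(t) = -2te^(3t) - e^(3t)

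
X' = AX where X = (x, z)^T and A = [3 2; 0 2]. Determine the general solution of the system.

x(t) = 2K_1e^(2t) + K_2e^(3t), z(t) = -K_1e^(2t)

Coefficient matrix A = [[3, 2], [0, 2]].
Characteristic polynomial det(A - λI) = λ^2 - 5λ + 6 = 0.
Eigenvalues λ = 2, 3.
For λ=2: (A-λI) row 1 is [1, 2], so an eigenvector is (2, -1).
For λ=3: (A-λI) row 1 is [0, 2], so an eigenvector is (1, 0).
General solution: K_1e^(2t)(2,-1) + K_2e^(3t)(1,0).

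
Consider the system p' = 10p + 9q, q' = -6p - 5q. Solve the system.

p(t) = 3c_1e^(4t) - c_2e^(t), q(t) = -2c_1e^(4t) + c_2e^(t)

Coefficient matrix A = [[10, 9], [-6, -5]].
Characteristic polynomial det(A - λI) = λ^2 - 5λ + 4 = 0.
Eigenvalues λ = 4, 1.
For λ=4: (A-λI) row 1 is [6, 9], so an eigenvector is (3, -2).
For λ=1: (A-λI) row 1 is [9, 9], so an eigenvector is (-1, 1).
General solution: c_1e^(4t)(3,-2) + c_2e^(t)(-1,1).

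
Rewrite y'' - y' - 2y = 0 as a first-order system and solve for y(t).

y(t) = K_1e^(-t) + K_2e^(2t)

Let x_1 = y, x_2 = y'. Then x_1' = x_2 and x_2' = 2x_1 + x_2.
A = [[0,1],[2,1]]; det(A-λI) = λ^2 - λ - 2.
Eigenvalues λ = -1, 2 with eigenvectors (1,-1), (1,2).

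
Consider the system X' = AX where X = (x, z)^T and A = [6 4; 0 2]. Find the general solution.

x(t) = K_1e^(2t) + K_2e^(6t), z(t) = -K_1e^(2t)

Coefficient matrix A = [[6, 4], [0, 2]].
Characteristic polynomial det(A - λI) = λ^2 - 8λ + 12 = 0.
Eigenvalues λ = 2, 6.
For λ=2: (A-λI) row 1 is [4, 4], so an eigenvector is (1, -1).
For λ=6: (A-λI) row 1 is [0, 4], so an eigenvector is (1, 0).
General solution: K_1e^(2t)(1,-1) + K_2e^(6t)(1,0).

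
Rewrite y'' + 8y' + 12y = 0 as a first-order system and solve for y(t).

y(t) = C_1e^(-6t) + C_2e^(-2t)

Let x_1 = y, x_2 = y'. Then x_1' = x_2 and x_2' = -12x_1 - 8x_2.
A = [[0,1],[-12,-8]]; det(A-λI) = λ^2 + 8λ + 12.
Eigenvalues λ = -6, -2 with eigenvectors (1,-6), (1,-2).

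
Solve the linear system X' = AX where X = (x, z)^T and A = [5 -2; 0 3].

Coefficient matrix A = [[5, -2], [0, 3]].
Characteristic polynomial det(A - λI) = λ^2 - 8λ + 15 = 0.
Eigenvalues λ = 5, 3.
For λ=5: (A-λI) row 1 is [0, -2], so an eigenvector is (-1, 0).
For λ=3: (A-λI) row 1 is [2, -2], so an eigenvector is (1, 1).
General solution: K_1e^(5t)(-1,0) + K_2e^(3t)(1,1).

x(t) = -K_1e^(5t) + K_2e^(3t), z(t) = K_2e^(3t)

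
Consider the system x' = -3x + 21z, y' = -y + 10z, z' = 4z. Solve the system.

x(t) = K_2e^(-3t) + 3K_3e^(4t), y(t) = K_1e^(-t) + 2K_3e^(4t), z(t) = K_3e^(4t)

Coefficient matrix A = [[-3, 0, 21], [0, -1, 10], [0, 0, 4]].
det(A - λI) = 0 gives eigenvalues λ = -1, -3, 4.
For λ=-1: eigenvector (0,1,0).
For λ=-3: eigenvector (1,0,0).
For λ=4: eigenvector (3,2,1).
General solution: K_1e^(-t)(0,1,0) + K_2e^(-3t)(1,0,0) + K_3e^(4t)(3,2,1).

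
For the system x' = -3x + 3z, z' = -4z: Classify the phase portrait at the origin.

A = [[-3,3],[0,-4]]; det(A-λI) = λ^2 + 7λ + 12.
λ = -4, -3: both negative.

stable node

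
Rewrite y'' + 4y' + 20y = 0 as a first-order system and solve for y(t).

y(t) = K_1e^(-2t)cos(4t) + K_2e^(-2t)sin(4t)

Let x_1 = y, x_2 = y'. Then x_1' = x_2 and x_2' = -20x_1 - 4x_2.
A = [[0,1],[-20,-4]]; det(A-λI) = λ^2 + 4λ + 20.
Eigenvalues λ = -2 ± 4i.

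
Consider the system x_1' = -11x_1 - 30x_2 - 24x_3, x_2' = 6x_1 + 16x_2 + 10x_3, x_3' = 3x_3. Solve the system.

Coefficient matrix A = [[-11, -30, -24], [6, 16, 10], [0, 0, 3]].
det(A - λI) = 0 gives eigenvalues λ = 1, 4, 3.
For λ=1: eigenvector (5,-2,0).
For λ=4: eigenvector (-2,1,0).
For λ=3: eigenvector (-6,2,1).
General solution: K_1e^(t)(5,-2,0) + K_2e^(4t)(-2,1,0) + K_3e^(3t)(-6,2,1).

x_1(t) = 5K_1e^(t) - 2K_2e^(4t) - 6K_3e^(3t), x_2(t) = -2K_1e^(t) + K_2e^(4t) + 2K_3e^(3t), x_3(t) = K_3e^(3t)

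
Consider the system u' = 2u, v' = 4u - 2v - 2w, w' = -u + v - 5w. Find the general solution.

Coefficient matrix A = [[2, 0, 0], [4, -2, -2], [-1, 1, -5]].
det(A - λI) = 0 gives eigenvalues λ = -4, 2, -3.
For λ=-4: eigenvector (0,-1,-1).
For λ=2: eigenvector (1,1,0).
For λ=-3: eigenvector (0,2,1).
General solution: c_1e^(-4t)(0,-1,-1) + c_2e^(2t)(1,1,0) + c_3e^(-3t)(0,2,1).

u(t) = c_2e^(2t), v(t) = -c_1e^(-4t) + c_2e^(2t) + 2c_3e^(-3t), w(t) = -c_1e^(-4t) + c_3e^(-3t)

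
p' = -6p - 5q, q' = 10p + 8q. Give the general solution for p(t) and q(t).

p(t) = 2K_1e^(t)sin(t) - K_1e^(t)cos(t) - K_2e^(t)sin(t) - 2K_2e^(t)cos(t), q(t) = -3K_1e^(t)sin(t) + K_1e^(t)cos(t) + K_2e^(t)sin(t) + 3K_2e^(t)cos(t)

Coefficient matrix A = [[-6, -5], [10, 8]].
Characteristic polynomial det(A - λI) = λ^2 - 2λ + 2 = 0.
Eigenvalues λ = 1 ± i (complex conjugate pair).
For λ=1+i: an eigenvector is (-1,1) - i(2,-3) = (-1 - 2i, 1 + 3i).
A real fundamental pair from Re and Im of e^((1+i)t)v: X_1 = e^(t)(cos(t)·(-1,1) + sin(t)·(2,-3)), X_2 = e^(t)(sin(t)·(-1,1) - cos(t)·(2,-3)).
General solution: K_1X_1 + K_2X_2.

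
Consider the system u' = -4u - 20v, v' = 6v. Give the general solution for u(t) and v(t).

u(t) = C_1e^(-4t) - 2C_2e^(6t), v(t) = C_2e^(6t)

Coefficient matrix A = [[-4, -20], [0, 6]].
Characteristic polynomial det(A - λI) = λ^2 - 2λ - 24 = 0.
Eigenvalues λ = -4, 6.
For λ=-4: (A-λI) row 1 is [0, -20], so an eigenvector is (1, 0).
For λ=6: (A-λI) row 1 is [-10, -20], so an eigenvector is (-2, 1).
General solution: C_1e^(-4t)(1,0) + C_2e^(6t)(-2,1).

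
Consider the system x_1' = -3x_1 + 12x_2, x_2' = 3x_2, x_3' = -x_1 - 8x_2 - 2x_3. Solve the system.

Coefficient matrix A = [[-3, 12, 0], [0, 3, 0], [-1, -8, -2]].
det(A - λI) = 0 gives eigenvalues λ = -3, 3, -2.
For λ=-3: eigenvector (1,0,1).
For λ=3: eigenvector (2,1,-2).
For λ=-2: eigenvector (0,0,1).
General solution: c_1e^(-3t)(1,0,1) + c_2e^(3t)(2,1,-2) + c_3e^(-2t)(0,0,1).

x_1(t) = c_1e^(-3t) + 2c_2e^(3t), x_2(t) = c_2e^(3t), x_3(t) = c_1e^(-3t) - 2c_2e^(3t) + c_3e^(-2t)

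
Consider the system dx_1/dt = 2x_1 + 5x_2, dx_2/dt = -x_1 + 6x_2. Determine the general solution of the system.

Coefficient matrix A = [[2, 5], [-1, 6]].
Characteristic polynomial det(A - λI) = λ^2 - 8λ + 17 = 0.
Eigenvalues λ = 4 ± i (complex conjugate pair).
For λ=4+i: an eigenvector is (-2,-1) - i(-1,0) = (-2 + i, -1).
A real fundamental pair from Re and Im of e^((4+i)t)v: X_1 = e^(4t)(cos(t)·(-2,-1) + sin(t)·(-1,0)), X_2 = e^(4t)(sin(t)·(-2,-1) - cos(t)·(-1,0)).
General solution: c_1X_1 + c_2X_2.

x_1(t) = -c_1e^(4t)sin(t) - 2c_1e^(4t)cos(t) - 2c_2e^(4t)sin(t) + c_2e^(4t)cos(t), x_2(t) = -c_1e^(4t)cos(t) - c_2e^(4t)sin(t)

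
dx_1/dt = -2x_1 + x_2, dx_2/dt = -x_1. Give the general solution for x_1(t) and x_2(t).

x_1(t) = -K_1e^(-t) - K_2te^(-t) + 2K_2e^(-t), x_2(t) = -K_1e^(-t) - K_2te^(-t) + K_2e^(-t)

Coefficient matrix A = [[-2, 1], [-1, 0]].
Characteristic polynomial det(A - λI) = λ^2 + 2λ + 1 = 0.
Single eigenvalue λ = -1 with algebraic multiplicity 2.
Eigenvector v = (-1,-1); generalized eigenvector w with (A-λI)w=v is (2,1).
General solution: e^(-t)[K_1·v + K_2·(t·v + w)].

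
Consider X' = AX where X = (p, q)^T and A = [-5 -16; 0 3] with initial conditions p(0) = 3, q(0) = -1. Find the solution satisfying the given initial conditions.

p(t) = 2e^(3t) + e^(-5t), q(t) = -e^(3t)

Coefficient matrix A = [[-5, -16], [0, 3]].
Characteristic polynomial det(A - λI) = λ^2 + 2λ - 15 = 0.
Eigenvalues λ = -5, 3.
For λ=-5: (A-λI) row 1 is [0, -16], so an eigenvector is (1, 0).
For λ=3: (A-λI) row 1 is [-8, -16], so an eigenvector is (2, -1).
General solution: K_1e^(-5t)(1,0) + K_2e^(3t)(2,-1).
Applying p(0)=3, q(0)=-1 gives K_1=1, K_2=1.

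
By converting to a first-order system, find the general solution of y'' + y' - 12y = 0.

Let x_1 = y, x_2 = y'. Then x_1' = x_2 and x_2' = 12x_1 - x_2.
A = [[0,1],[12,-1]]; det(A-λI) = λ^2 + λ - 12.
Eigenvalues λ = 3, -4 with eigenvectors (1,3), (1,-4).

y(t) = K_1e^(3t) + K_2e^(-4t)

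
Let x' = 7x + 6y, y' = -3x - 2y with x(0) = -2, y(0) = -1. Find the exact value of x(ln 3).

A = [[7,6],[-3,-2]]; eigenvalues λ = 1, 4.
Eigenvectors: (-1,1) for λ=1, (2,-1) for λ=4.
From the initial condition, c_1 = -4, c_2 = -3.
x(ln 3) = (-4)(3^1)(-1) + (-3)(3^4)(2) = -474.

-474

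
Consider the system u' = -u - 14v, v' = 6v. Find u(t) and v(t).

Coefficient matrix A = [[-1, -14], [0, 6]].
Characteristic polynomial det(A - λI) = λ^2 - 5λ - 6 = 0.
Eigenvalues λ = -1, 6.
For λ=-1: (A-λI) row 1 is [0, -14], so an eigenvector is (-1, 0).
For λ=6: (A-λI) row 1 is [-7, -14], so an eigenvector is (2, -1).
General solution: C_1e^(-t)(-1,0) + C_2e^(6t)(2,-1).

u(t) = -C_1e^(-t) + 2C_2e^(6t), v(t) = -C_2e^(6t)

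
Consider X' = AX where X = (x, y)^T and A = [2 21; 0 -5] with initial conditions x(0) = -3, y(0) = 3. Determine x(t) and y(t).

x(t) = 6e^(2t) - 9e^(-5t), y(t) = 3e^(-5t)

Coefficient matrix A = [[2, 21], [0, -5]].
Characteristic polynomial det(A - λI) = λ^2 + 3λ - 10 = 0.
Eigenvalues λ = 2, -5.
For λ=2: (A-λI) row 1 is [0, 21], so an eigenvector is (1, 0).
For λ=-5: (A-λI) row 1 is [7, 21], so an eigenvector is (3, -1).
General solution: c_1e^(2t)(1,0) + c_2e^(-5t)(3,-1).
Applying x(0)=-3, y(0)=3 gives c_1=6, c_2=-3.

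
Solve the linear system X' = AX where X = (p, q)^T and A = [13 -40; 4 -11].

p(t) = -K_1e^(t)sin(4t) + 3K_1e^(t)cos(4t) + 3K_2e^(t)sin(4t) + K_2e^(t)cos(4t), q(t) = K_1e^(t)cos(4t) + K_2e^(t)sin(4t)

Coefficient matrix A = [[13, -40], [4, -11]].
Characteristic polynomial det(A - λI) = λ^2 - 2λ + 17 = 0.
Eigenvalues λ = 1 ± 4i (complex conjugate pair).
For λ=1+4i: an eigenvector is (3,1) - i(-1,0) = (3 + i, 1).
A real fundamental pair from Re and Im of e^((1+4i)t)v: X_1 = e^(t)(cos(4t)·(3,1) + sin(4t)·(-1,0)), X_2 = e^(t)(sin(4t)·(3,1) - cos(4t)·(-1,0)).
General solution: K_1X_1 + K_2X_2.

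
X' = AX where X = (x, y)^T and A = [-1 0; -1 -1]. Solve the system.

x(t) = K_2e^(-t), y(t) = -K_1e^(-t) - K_2te^(-t) - 2K_2e^(-t)

Coefficient matrix A = [[-1, 0], [-1, -1]].
Characteristic polynomial det(A - λI) = λ^2 + 2λ + 1 = 0.
Single eigenvalue λ = -1 with algebraic multiplicity 2.
Eigenvector v = (0,-1); generalized eigenvector w with (A-λI)w=v is (1,-2).
General solution: e^(-t)[K_1·v + K_2·(t·v + w)].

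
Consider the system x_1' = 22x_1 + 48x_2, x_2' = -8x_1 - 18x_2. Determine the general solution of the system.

Coefficient matrix A = [[22, 48], [-8, -18]].
Characteristic polynomial det(A - λI) = λ^2 - 4λ - 12 = 0.
Eigenvalues λ = -2, 6.
For λ=-2: (A-λI) row 1 is [24, 48], so an eigenvector is (-2, 1).
For λ=6: (A-λI) row 1 is [16, 48], so an eigenvector is (-3, 1).
General solution: K_1e^(-2t)(-2,1) + K_2e^(6t)(-3,1).

x_1(t) = -2K_1e^(-2t) - 3K_2e^(6t), x_2(t) = K_1e^(-2t) + K_2e^(6t)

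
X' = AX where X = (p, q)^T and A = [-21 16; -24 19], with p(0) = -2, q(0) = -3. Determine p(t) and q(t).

Coefficient matrix A = [[-21, 16], [-24, 19]].
Characteristic polynomial det(A - λI) = λ^2 + 2λ - 15 = 0.
Eigenvalues λ = -5, 3.
For λ=-5: (A-λI) row 1 is [-16, 16], so an eigenvector is (-1, -1).
For λ=3: (A-λI) row 1 is [-24, 16], so an eigenvector is (-2, -3).
General solution: C_1e^(-5t)(-1,-1) + C_2e^(3t)(-2,-3).
Applying p(0)=-2, q(0)=-3 gives C_1=0, C_2=1.

p(t) = -2e^(3t), q(t) = -3e^(3t)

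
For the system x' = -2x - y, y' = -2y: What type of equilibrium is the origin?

stable improper node

A = [[-2,-1],[0,-2]]; det(A-λI) = λ^2 + 4λ + 4.
repeated λ = -2 with a single eigenvector.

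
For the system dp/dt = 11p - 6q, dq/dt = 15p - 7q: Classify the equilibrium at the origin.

A = [[11,-6],[15,-7]]; det(A-λI) = λ^2 - 4λ + 13.
λ = 2 ± 3i: positive real part.

unstable spiral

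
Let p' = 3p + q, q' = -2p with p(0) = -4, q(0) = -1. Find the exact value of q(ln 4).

104

A = [[3,1],[-2,0]]; eigenvalues λ = 1, 2.
Eigenvectors: (-1,2) for λ=1, (-1,1) for λ=2.
From the initial condition, c_1 = -5, c_2 = 9.
q(ln 4) = (-5)(4^1)(2) + (9)(4^2)(1) = 104.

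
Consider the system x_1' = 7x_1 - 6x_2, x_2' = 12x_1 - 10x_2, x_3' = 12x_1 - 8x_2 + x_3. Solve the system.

Coefficient matrix A = [[7, -6, 0], [12, -10, 0], [12, -8, 1]].
det(A - λI) = 0 gives eigenvalues λ = -2, -1, 1.
For λ=-2: eigenvector (-2,-3,0).
For λ=-1: eigenvector (-3,-4,2).
For λ=1: eigenvector (0,0,1).
General solution: K_1e^(-2t)(-2,-3,0) + K_2e^(-t)(-3,-4,2) + K_3e^(t)(0,0,1).

x_1(t) = -2K_1e^(-2t) - 3K_2e^(-t), x_2(t) = -3K_1e^(-2t) - 4K_2e^(-t), x_3(t) = 2K_2e^(-t) + K_3e^(t)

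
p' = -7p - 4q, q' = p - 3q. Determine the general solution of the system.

Coefficient matrix A = [[-7, -4], [1, -3]].
Characteristic polynomial det(A - λI) = λ^2 + 10λ + 25 = 0.
Single eigenvalue λ = -5 with algebraic multiplicity 2.
Eigenvector v = (2,-1); generalized eigenvector w with (A-λI)w=v is (-3,1).
General solution: e^(-5t)[K_1·v + K_2·(t·v + w)].

p(t) = 2K_1e^(-5t) + 2K_2te^(-5t) - 3K_2e^(-5t), q(t) = -K_1e^(-5t) - K_2te^(-5t) + K_2e^(-5t)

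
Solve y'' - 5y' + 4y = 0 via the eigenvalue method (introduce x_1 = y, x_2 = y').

Let x_1 = y, x_2 = y'. Then x_1' = x_2 and x_2' = -4x_1 + 5x_2.
A = [[0,1],[-4,5]]; det(A-λI) = λ^2 - 5λ + 4.
Eigenvalues λ = 4, 1 with eigenvectors (1,4), (1,1).

y(t) = K_1e^(4t) + K_2e^(t)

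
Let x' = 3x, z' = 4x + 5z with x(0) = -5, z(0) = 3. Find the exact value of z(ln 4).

-6528

A = [[3,0],[4,5]]; eigenvalues λ = 5, 3.
Eigenvectors: (0,1) for λ=5, (-1,2) for λ=3.
From the initial condition, c_1 = -7, c_2 = 5.
z(ln 4) = (-7)(4^5)(1) + (5)(4^3)(2) = -6528.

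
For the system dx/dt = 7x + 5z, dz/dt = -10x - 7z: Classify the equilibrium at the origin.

A = [[7,5],[-10,-7]]; det(A-λI) = λ^2 + 1.
λ = 0 ± i: zero real part.

center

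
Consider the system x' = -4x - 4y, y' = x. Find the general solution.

x(t) = -2C_1e^(-2t) - 2C_2te^(-2t) + C_2e^(-2t), y(t) = C_1e^(-2t) + C_2te^(-2t)

Coefficient matrix A = [[-4, -4], [1, 0]].
Characteristic polynomial det(A - λI) = λ^2 + 4λ + 4 = 0.
Single eigenvalue λ = -2 with algebraic multiplicity 2.
Eigenvector v = (-2,1); generalized eigenvector w with (A-λI)w=v is (1,0).
General solution: e^(-2t)[C_1·v + C_2·(t·v + w)].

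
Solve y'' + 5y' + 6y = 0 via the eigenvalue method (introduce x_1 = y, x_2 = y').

y(t) = C_1e^(-3t) + C_2e^(-2t)

Let x_1 = y, x_2 = y'. Then x_1' = x_2 and x_2' = -6x_1 - 5x_2.
A = [[0,1],[-6,-5]]; det(A-λI) = λ^2 + 5λ + 6.
Eigenvalues λ = -3, -2 with eigenvectors (1,-3), (1,-2).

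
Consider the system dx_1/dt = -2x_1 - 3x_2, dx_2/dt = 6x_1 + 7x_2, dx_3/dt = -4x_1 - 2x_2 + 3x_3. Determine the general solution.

x_1(t) = c_1e^(4t) + c_2e^(t), x_2(t) = -2c_1e^(4t) - c_2e^(t), x_3(t) = c_2e^(t) + c_3e^(3t)

Coefficient matrix A = [[-2, -3, 0], [6, 7, 0], [-4, -2, 3]].
det(A - λI) = 0 gives eigenvalues λ = 4, 1, 3.
For λ=4: eigenvector (1,-2,0).
For λ=1: eigenvector (1,-1,1).
For λ=3: eigenvector (0,0,1).
General solution: c_1e^(4t)(1,-2,0) + c_2e^(t)(1,-1,1) + c_3e^(3t)(0,0,1).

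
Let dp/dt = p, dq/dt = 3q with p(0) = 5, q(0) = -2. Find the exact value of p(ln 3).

A = [[1,0],[0,3]]; eigenvalues λ = 3, 1.
Eigenvectors: (0,-1) for λ=3, (1,0) for λ=1.
From the initial condition, c_1 = 2, c_2 = 5.
p(ln 3) = (2)(3^3)(0) + (5)(3^1)(1) = 15.

15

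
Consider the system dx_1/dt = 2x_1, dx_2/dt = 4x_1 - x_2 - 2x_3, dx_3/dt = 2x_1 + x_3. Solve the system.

x_1(t) = K_2e^(2t), x_2(t) = K_1e^(-t) - K_3e^(t), x_3(t) = 2K_2e^(2t) + K_3e^(t)

Coefficient matrix A = [[2, 0, 0], [4, -1, -2], [2, 0, 1]].
det(A - λI) = 0 gives eigenvalues λ = -1, 2, 1.
For λ=-1: eigenvector (0,1,0).
For λ=2: eigenvector (1,0,2).
For λ=1: eigenvector (0,-1,1).
General solution: K_1e^(-t)(0,1,0) + K_2e^(2t)(1,0,2) + K_3e^(t)(0,-1,1).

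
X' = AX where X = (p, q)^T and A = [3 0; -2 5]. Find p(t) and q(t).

p(t) = -C_2e^(3t), q(t) = C_1e^(5t) - C_2e^(3t)

Coefficient matrix A = [[3, 0], [-2, 5]].
Characteristic polynomial det(A - λI) = λ^2 - 8λ + 15 = 0.
Eigenvalues λ = 5, 3.
For λ=5: (A-λI) row 1 is [-2, 0], so an eigenvector is (0, 1).
For λ=3: (A-λI) row 2 is [-2, 2], so an eigenvector is (-1, -1).
General solution: C_1e^(5t)(0,1) + C_2e^(3t)(-1,-1).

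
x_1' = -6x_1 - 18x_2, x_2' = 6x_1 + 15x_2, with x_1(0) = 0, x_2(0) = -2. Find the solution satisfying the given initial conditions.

x_1(t) = 12e^(6t) - 12e^(3t), x_2(t) = -8e^(6t) + 6e^(3t)

Coefficient matrix A = [[-6, -18], [6, 15]].
Characteristic polynomial det(A - λI) = λ^2 - 9λ + 18 = 0.
Eigenvalues λ = 3, 6.
For λ=3: (A-λI) row 1 is [-9, -18], so an eigenvector is (2, -1).
For λ=6: (A-λI) row 1 is [-12, -18], so an eigenvector is (-3, 2).
General solution: c_1e^(3t)(2,-1) + c_2e^(6t)(-3,2).
Applying x_1(0)=0, x_2(0)=-2 gives c_1=-6, c_2=-4.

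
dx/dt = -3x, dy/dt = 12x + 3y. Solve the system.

Coefficient matrix A = [[-3, 0], [12, 3]].
Characteristic polynomial det(A - λI) = λ^2 - 9 = 0.
Eigenvalues λ = 3, -3.
For λ=3: (A-λI) row 1 is [-6, 0], so an eigenvector is (0, 1).
For λ=-3: (A-λI) row 2 is [12, 6], so an eigenvector is (1, -2).
General solution: K_1e^(3t)(0,1) + K_2e^(-3t)(1,-2).

x(t) = K_2e^(-3t), y(t) = K_1e^(3t) - 2K_2e^(-3t)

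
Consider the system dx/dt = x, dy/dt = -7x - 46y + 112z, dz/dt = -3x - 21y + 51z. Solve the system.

x(t) = c_1e^(t), y(t) = 7c_1e^(t) + 16c_2e^(3t) + 7c_3e^(2t), z(t) = 3c_1e^(t) + 7c_2e^(3t) + 3c_3e^(2t)

Coefficient matrix A = [[1, 0, 0], [-7, -46, 112], [-3, -21, 51]].
det(A - λI) = 0 gives eigenvalues λ = 1, 3, 2.
For λ=1: eigenvector (1,7,3).
For λ=3: eigenvector (0,16,7).
For λ=2: eigenvector (0,7,3).
General solution: c_1e^(t)(1,7,3) + c_2e^(3t)(0,16,7) + c_3e^(2t)(0,7,3).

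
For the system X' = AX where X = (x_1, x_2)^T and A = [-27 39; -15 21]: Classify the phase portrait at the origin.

stable spiral

A = [[-27,39],[-15,21]]; det(A-λI) = λ^2 + 6λ + 18.
λ = -3 ± 3i: negative real part.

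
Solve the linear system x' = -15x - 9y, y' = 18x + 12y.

Coefficient matrix A = [[-15, -9], [18, 12]].
Characteristic polynomial det(A - λI) = λ^2 + 3λ - 18 = 0.
Eigenvalues λ = -6, 3.
For λ=-6: (A-λI) row 1 is [-9, -9], so an eigenvector is (-1, 1).
For λ=3: (A-λI) row 1 is [-18, -9], so an eigenvector is (-1, 2).
General solution: c_1e^(-6t)(-1,1) + c_2e^(3t)(-1,2).

x(t) = -c_1e^(-6t) - c_2e^(3t), y(t) = c_1e^(-6t) + 2c_2e^(3t)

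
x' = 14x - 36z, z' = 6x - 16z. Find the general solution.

Coefficient matrix A = [[14, -36], [6, -16]].
Characteristic polynomial det(A - λI) = λ^2 + 2λ - 8 = 0.
Eigenvalues λ = 2, -4.
For λ=2: (A-λI) row 1 is [12, -36], so an eigenvector is (-3, -1).
For λ=-4: (A-λI) row 1 is [18, -36], so an eigenvector is (2, 1).
General solution: c_1e^(2t)(-3,-1) + c_2e^(-4t)(2,1).

x(t) = -3c_1e^(2t) + 2c_2e^(-4t), z(t) = -c_1e^(2t) + c_2e^(-4t)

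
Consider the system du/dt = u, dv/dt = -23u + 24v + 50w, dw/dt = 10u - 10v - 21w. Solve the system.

u(t) = C_3e^(t), v(t) = -2C_1e^(-t) + 5C_2e^(4t) + C_3e^(t), w(t) = C_1e^(-t) - 2C_2e^(4t)

Coefficient matrix A = [[1, 0, 0], [-23, 24, 50], [10, -10, -21]].
det(A - λI) = 0 gives eigenvalues λ = -1, 4, 1.
For λ=-1: eigenvector (0,-2,1).
For λ=4: eigenvector (0,5,-2).
For λ=1: eigenvector (1,1,0).
General solution: C_1e^(-t)(0,-2,1) + C_2e^(4t)(0,5,-2) + C_3e^(t)(1,1,0).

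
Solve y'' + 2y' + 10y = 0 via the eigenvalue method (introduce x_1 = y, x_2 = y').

y(t) = C_1e^(-t)cos(3t) + C_2e^(-t)sin(3t)

Let x_1 = y, x_2 = y'. Then x_1' = x_2 and x_2' = -10x_1 - 2x_2.
A = [[0,1],[-10,-2]]; det(A-λI) = λ^2 + 2λ + 10.
Eigenvalues λ = -1 ± 3i.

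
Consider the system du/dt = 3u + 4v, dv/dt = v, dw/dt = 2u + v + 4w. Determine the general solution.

u(t) = C_1e^(3t) - 2C_3e^(t), v(t) = C_3e^(t), w(t) = -2C_1e^(3t) + C_2e^(4t) + C_3e^(t)

Coefficient matrix A = [[3, 4, 0], [0, 1, 0], [2, 1, 4]].
det(A - λI) = 0 gives eigenvalues λ = 3, 4, 1.
For λ=3: eigenvector (1,0,-2).
For λ=4: eigenvector (0,0,1).
For λ=1: eigenvector (-2,1,1).
General solution: C_1e^(3t)(1,0,-2) + C_2e^(4t)(0,0,1) + C_3e^(t)(-2,1,1).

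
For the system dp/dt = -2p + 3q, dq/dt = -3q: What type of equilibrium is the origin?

A = [[-2,3],[0,-3]]; det(A-λI) = λ^2 + 5λ + 6.
λ = -2, -3: both negative.

stable node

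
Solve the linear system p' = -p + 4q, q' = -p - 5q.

p(t) = 2C_1e^(-3t) + 2C_2te^(-3t) - 3C_2e^(-3t), q(t) = -C_1e^(-3t) - C_2te^(-3t) + 2C_2e^(-3t)

Coefficient matrix A = [[-1, 4], [-1, -5]].
Characteristic polynomial det(A - λI) = λ^2 + 6λ + 9 = 0.
Single eigenvalue λ = -3 with algebraic multiplicity 2.
Eigenvector v = (2,-1); generalized eigenvector w with (A-λI)w=v is (-3,2).
General solution: e^(-3t)[C_1·v + C_2·(t·v + w)].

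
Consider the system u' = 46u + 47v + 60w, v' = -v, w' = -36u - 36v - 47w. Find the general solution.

u(t) = 5K_1e^(-2t) - K_2e^(-t) + 4K_3e^(t), v(t) = K_2e^(-t), w(t) = -4K_1e^(-2t) - 3K_3e^(t)

Coefficient matrix A = [[46, 47, 60], [0, -1, 0], [-36, -36, -47]].
det(A - λI) = 0 gives eigenvalues λ = -2, -1, 1.
For λ=-2: eigenvector (5,0,-4).
For λ=-1: eigenvector (-1,1,0).
For λ=1: eigenvector (4,0,-3).
General solution: K_1e^(-2t)(5,0,-4) + K_2e^(-t)(-1,1,0) + K_3e^(t)(4,0,-3).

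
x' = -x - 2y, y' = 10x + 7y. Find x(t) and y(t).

Coefficient matrix A = [[-1, -2], [10, 7]].
Characteristic polynomial det(A - λI) = λ^2 - 6λ + 13 = 0.
Eigenvalues λ = 3 ± 2i (complex conjugate pair).
For λ=3+2i: an eigenvector is (-1,2) - i(0,-1) = (-1, 2 + i).
A real fundamental pair from Re and Im of e^((3+2i)t)v: X_1 = e^(3t)(cos(2t)·(-1,2) + sin(2t)·(0,-1)), X_2 = e^(3t)(sin(2t)·(-1,2) - cos(2t)·(0,-1)).
General solution: c_1X_1 + c_2X_2.

x(t) = -c_1e^(3t)cos(2t) - c_2e^(3t)sin(2t), y(t) = -c_1e^(3t)sin(2t) + 2c_1e^(3t)cos(2t) + 2c_2e^(3t)sin(2t) + c_2e^(3t)cos(2t)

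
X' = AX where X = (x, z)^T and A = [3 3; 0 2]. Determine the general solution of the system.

x(t) = K_1e^(3t) - 3K_2e^(2t), z(t) = K_2e^(2t)

Coefficient matrix A = [[3, 3], [0, 2]].
Characteristic polynomial det(A - λI) = λ^2 - 5λ + 6 = 0.
Eigenvalues λ = 3, 2.
For λ=3: (A-λI) row 1 is [0, 3], so an eigenvector is (1, 0).
For λ=2: (A-λI) row 1 is [1, 3], so an eigenvector is (-3, 1).
General solution: K_1e^(3t)(1,0) + K_2e^(2t)(-3,1).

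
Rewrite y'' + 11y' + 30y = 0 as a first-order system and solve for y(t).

y(t) = c_1e^(-6t) + c_2e^(-5t)

Let x_1 = y, x_2 = y'. Then x_1' = x_2 and x_2' = -30x_1 - 11x_2.
A = [[0,1],[-30,-11]]; det(A-λI) = λ^2 + 11λ + 30.
Eigenvalues λ = -6, -5 with eigenvectors (1,-6), (1,-5).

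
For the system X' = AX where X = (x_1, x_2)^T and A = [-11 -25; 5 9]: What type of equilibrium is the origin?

A = [[-11,-25],[5,9]]; det(A-λI) = λ^2 + 2λ + 26.
λ = -1 ± 5i: negative real part.

stable spiral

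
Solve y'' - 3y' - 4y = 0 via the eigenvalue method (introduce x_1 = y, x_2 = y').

y(t) = c_1e^(-t) + c_2e^(4t)

Let x_1 = y, x_2 = y'. Then x_1' = x_2 and x_2' = 4x_1 + 3x_2.
A = [[0,1],[4,3]]; det(A-λI) = λ^2 - 3λ - 4.
Eigenvalues λ = -1, 4 with eigenvectors (1,-1), (1,4).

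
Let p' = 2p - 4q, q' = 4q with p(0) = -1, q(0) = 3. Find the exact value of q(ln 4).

768

A = [[2,-4],[0,4]]; eigenvalues λ = 2, 4.
Eigenvectors: (1,0) for λ=2, (2,-1) for λ=4.
From the initial condition, c_1 = 5, c_2 = -3.
q(ln 4) = (5)(4^2)(0) + (-3)(4^4)(-1) = 768.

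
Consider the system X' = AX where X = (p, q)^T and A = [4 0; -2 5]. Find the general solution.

p(t) = -C_1e^(4t), q(t) = -2C_1e^(4t) + C_2e^(5t)

Coefficient matrix A = [[4, 0], [-2, 5]].
Characteristic polynomial det(A - λI) = λ^2 - 9λ + 20 = 0.
Eigenvalues λ = 4, 5.
For λ=4: (A-λI) row 2 is [-2, 1], so an eigenvector is (-1, -2).
For λ=5: (A-λI) row 1 is [-1, 0], so an eigenvector is (0, 1).
General solution: C_1e^(4t)(-1,-2) + C_2e^(5t)(0,1).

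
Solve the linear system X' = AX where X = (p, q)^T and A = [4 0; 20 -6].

p(t) = -K_2e^(4t), q(t) = -K_1e^(-6t) - 2K_2e^(4t)

Coefficient matrix A = [[4, 0], [20, -6]].
Characteristic polynomial det(A - λI) = λ^2 + 2λ - 24 = 0.
Eigenvalues λ = -6, 4.
For λ=-6: (A-λI) row 1 is [10, 0], so an eigenvector is (0, -1).
For λ=4: (A-λI) row 2 is [20, -10], so an eigenvector is (-1, -2).
General solution: K_1e^(-6t)(0,-1) + K_2e^(4t)(-1,-2).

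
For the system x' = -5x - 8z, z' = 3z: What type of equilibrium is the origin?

A = [[-5,-8],[0,3]]; det(A-λI) = λ^2 + 2λ - 15.
λ = 3, -5: opposite signs.

saddle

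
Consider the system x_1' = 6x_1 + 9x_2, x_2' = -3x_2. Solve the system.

x_1(t) = K_1e^(6t) - K_2e^(-3t), x_2(t) = K_2e^(-3t)

Coefficient matrix A = [[6, 9], [0, -3]].
Characteristic polynomial det(A - λI) = λ^2 - 3λ - 18 = 0.
Eigenvalues λ = 6, -3.
For λ=6: (A-λI) row 1 is [0, 9], so an eigenvector is (1, 0).
For λ=-3: (A-λI) row 1 is [9, 9], so an eigenvector is (-1, 1).
General solution: K_1e^(6t)(1,0) + K_2e^(-3t)(-1,1).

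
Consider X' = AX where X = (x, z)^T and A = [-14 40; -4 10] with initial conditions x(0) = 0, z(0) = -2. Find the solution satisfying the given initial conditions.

x(t) = -20e^(-2t)sin(4t), z(t) = -6e^(-2t)sin(4t) - 2e^(-2t)cos(4t)

Coefficient matrix A = [[-14, 40], [-4, 10]].
Characteristic polynomial det(A - λI) = λ^2 + 4λ + 20 = 0.
Eigenvalues λ = -2 ± 4i (complex conjugate pair).
For λ=-2+4i: an eigenvector is (3,1) - i(1,0) = (3 - i, 1).
A real fundamental pair from Re and Im of e^((-2+4i)t)v: X_1 = e^(-2t)(cos(4t)·(3,1) + sin(4t)·(1,0)), X_2 = e^(-2t)(sin(4t)·(3,1) - cos(4t)·(1,0)).
General solution: C_1X_1 + C_2X_2.
Applying x(0)=0, z(0)=-2 gives C_1=-2, C_2=-6.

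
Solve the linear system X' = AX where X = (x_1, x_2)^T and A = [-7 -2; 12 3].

x_1(t) = C_1e^(-t) - C_2e^(-3t), x_2(t) = -3C_1e^(-t) + 2C_2e^(-3t)

Coefficient matrix A = [[-7, -2], [12, 3]].
Characteristic polynomial det(A - λI) = λ^2 + 4λ + 3 = 0.
Eigenvalues λ = -1, -3.
For λ=-1: (A-λI) row 1 is [-6, -2], so an eigenvector is (1, -3).
For λ=-3: (A-λI) row 1 is [-4, -2], so an eigenvector is (-1, 2).
General solution: C_1e^(-t)(1,-3) + C_2e^(-3t)(-1,2).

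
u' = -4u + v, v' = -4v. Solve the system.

Coefficient matrix A = [[-4, 1], [0, -4]].
Characteristic polynomial det(A - λI) = λ^2 + 8λ + 16 = 0.
Single eigenvalue λ = -4 with algebraic multiplicity 2.
Eigenvector v = (-1,0); generalized eigenvector w with (A-λI)w=v is (3,-1).
General solution: e^(-4t)[c_1·v + c_2·(t·v + w)].

u(t) = -c_1e^(-4t) - c_2te^(-4t) + 3c_2e^(-4t), v(t) = -c_2e^(-4t)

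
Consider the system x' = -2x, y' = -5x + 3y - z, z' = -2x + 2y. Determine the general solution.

x(t) = C_1e^(-2t), y(t) = C_1e^(-2t) + C_2e^(2t) - C_3e^(t), z(t) = C_2e^(2t) - 2C_3e^(t)

Coefficient matrix A = [[-2, 0, 0], [-5, 3, -1], [-2, 2, 0]].
det(A - λI) = 0 gives eigenvalues λ = -2, 2, 1.
For λ=-2: eigenvector (1,1,0).
For λ=2: eigenvector (0,1,1).
For λ=1: eigenvector (0,-1,-2).
General solution: C_1e^(-2t)(1,1,0) + C_2e^(2t)(0,1,1) + C_3e^(t)(0,-1,-2).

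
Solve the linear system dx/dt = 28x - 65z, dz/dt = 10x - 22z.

x(t) = -2C_1e^(3t)sin(5t) - 3C_1e^(3t)cos(5t) - 3C_2e^(3t)sin(5t) + 2C_2e^(3t)cos(5t), z(t) = -C_1e^(3t)sin(5t) - C_1e^(3t)cos(5t) - C_2e^(3t)sin(5t) + C_2e^(3t)cos(5t)

Coefficient matrix A = [[28, -65], [10, -22]].
Characteristic polynomial det(A - λI) = λ^2 - 6λ + 34 = 0.
Eigenvalues λ = 3 ± 5i (complex conjugate pair).
For λ=3+5i: an eigenvector is (-3,-1) - i(-2,-1) = (-3 + 2i, -1 + i).
A real fundamental pair from Re and Im of e^((3+5i)t)v: X_1 = e^(3t)(cos(5t)·(-3,-1) + sin(5t)·(-2,-1)), X_2 = e^(3t)(sin(5t)·(-3,-1) - cos(5t)·(-2,-1)).
General solution: C_1X_1 + C_2X_2.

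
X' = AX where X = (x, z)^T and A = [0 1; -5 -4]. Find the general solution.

x(t) = -c_1e^(-2t)cos(t) - c_2e^(-2t)sin(t), z(t) = c_1e^(-2t)sin(t) + 2c_1e^(-2t)cos(t) + 2c_2e^(-2t)sin(t) - c_2e^(-2t)cos(t)

Coefficient matrix A = [[0, 1], [-5, -4]].
Characteristic polynomial det(A - λI) = λ^2 + 4λ + 5 = 0.
Eigenvalues λ = -2 ± i (complex conjugate pair).
For λ=-2+i: an eigenvector is (-1,2) - i(0,1) = (-1, 2 - i).
A real fundamental pair from Re and Im of e^((-2+i)t)v: X_1 = e^(-2t)(cos(t)·(-1,2) + sin(t)·(0,1)), X_2 = e^(-2t)(sin(t)·(-1,2) - cos(t)·(0,1)).
General solution: c_1X_1 + c_2X_2.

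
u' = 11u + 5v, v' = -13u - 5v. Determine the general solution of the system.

Coefficient matrix A = [[11, 5], [-13, -5]].
Characteristic polynomial det(A - λI) = λ^2 - 6λ + 10 = 0.
Eigenvalues λ = 3 ± i (complex conjugate pair).
For λ=3+i: an eigenvector is (2,-3) - i(1,-2) = (2 - i, -3 + 2i).
A real fundamental pair from Re and Im of e^((3+i)t)v: X_1 = e^(3t)(cos(t)·(2,-3) + sin(t)·(1,-2)), X_2 = e^(3t)(sin(t)·(2,-3) - cos(t)·(1,-2)).
General solution: K_1X_1 + K_2X_2.

u(t) = K_1e^(3t)sin(t) + 2K_1e^(3t)cos(t) + 2K_2e^(3t)sin(t) - K_2e^(3t)cos(t), v(t) = -2K_1e^(3t)sin(t) - 3K_1e^(3t)cos(t) - 3K_2e^(3t)sin(t) + 2K_2e^(3t)cos(t)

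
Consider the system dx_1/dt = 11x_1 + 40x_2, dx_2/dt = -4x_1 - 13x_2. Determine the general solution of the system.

x_1(t) = 3c_1e^(-t)sin(4t) + c_1e^(-t)cos(4t) + c_2e^(-t)sin(4t) - 3c_2e^(-t)cos(4t), x_2(t) = -c_1e^(-t)sin(4t) + c_2e^(-t)cos(4t)

Coefficient matrix A = [[11, 40], [-4, -13]].
Characteristic polynomial det(A - λI) = λ^2 + 2λ + 17 = 0.
Eigenvalues λ = -1 ± 4i (complex conjugate pair).
For λ=-1+4i: an eigenvector is (1,0) - i(3,-1) = (1 - 3i, 0 + i).
A real fundamental pair from Re and Im of e^((-1+4i)t)v: X_1 = e^(-t)(cos(4t)·(1,0) + sin(4t)·(3,-1)), X_2 = e^(-t)(sin(4t)·(1,0) - cos(4t)·(3,-1)).
General solution: c_1X_1 + c_2X_2.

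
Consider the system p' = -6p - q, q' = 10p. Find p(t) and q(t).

p(t) = K_1e^(-3t)cos(t) + K_2e^(-3t)sin(t), q(t) = K_1e^(-3t)sin(t) - 3K_1e^(-3t)cos(t) - 3K_2e^(-3t)sin(t) - K_2e^(-3t)cos(t)

Coefficient matrix A = [[-6, -1], [10, 0]].
Characteristic polynomial det(A - λI) = λ^2 + 6λ + 10 = 0.
Eigenvalues λ = -3 ± i (complex conjugate pair).
For λ=-3+i: an eigenvector is (1,-3) - i(0,1) = (1, -3 - i).
A real fundamental pair from Re and Im of e^((-3+i)t)v: X_1 = e^(-3t)(cos(t)·(1,-3) + sin(t)·(0,1)), X_2 = e^(-3t)(sin(t)·(1,-3) - cos(t)·(0,1)).
General solution: K_1X_1 + K_2X_2.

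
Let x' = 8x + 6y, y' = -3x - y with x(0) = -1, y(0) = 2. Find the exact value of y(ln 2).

-20

A = [[8,6],[-3,-1]]; eigenvalues λ = 2, 5.
Eigenvectors: (-1,1) for λ=2, (-2,1) for λ=5.
From the initial condition, c_1 = 3, c_2 = -1.
y(ln 2) = (3)(2^2)(1) + (-1)(2^5)(1) = -20.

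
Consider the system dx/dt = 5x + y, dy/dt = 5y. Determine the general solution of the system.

x(t) = -C_1e^(5t) - C_2te^(5t) + C_2e^(5t), y(t) = -C_2e^(5t)

Coefficient matrix A = [[5, 1], [0, 5]].
Characteristic polynomial det(A - λI) = λ^2 - 10λ + 25 = 0.
Single eigenvalue λ = 5 with algebraic multiplicity 2.
Eigenvector v = (-1,0); generalized eigenvector w with (A-λI)w=v is (1,-1).
General solution: e^(5t)[C_1·v + C_2·(t·v + w)].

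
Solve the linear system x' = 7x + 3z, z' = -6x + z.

x(t) = -C_1e^(4t)cos(3t) - C_2e^(4t)sin(3t), z(t) = C_1e^(4t)sin(3t) + C_1e^(4t)cos(3t) + C_2e^(4t)sin(3t) - C_2e^(4t)cos(3t)

Coefficient matrix A = [[7, 3], [-6, 1]].
Characteristic polynomial det(A - λI) = λ^2 - 8λ + 25 = 0.
Eigenvalues λ = 4 ± 3i (complex conjugate pair).
For λ=4+3i: an eigenvector is (-1,1) - i(0,1) = (-1, 1 - i).
A real fundamental pair from Re and Im of e^((4+3i)t)v: X_1 = e^(4t)(cos(3t)·(-1,1) + sin(3t)·(0,1)), X_2 = e^(4t)(sin(3t)·(-1,1) - cos(3t)·(0,1)).
General solution: C_1X_1 + C_2X_2.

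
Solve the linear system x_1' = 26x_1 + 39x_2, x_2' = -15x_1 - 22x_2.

Coefficient matrix A = [[26, 39], [-15, -22]].
Characteristic polynomial det(A - λI) = λ^2 - 4λ + 13 = 0.
Eigenvalues λ = 2 ± 3i (complex conjugate pair).
For λ=2+3i: an eigenvector is (-2,1) - i(-3,2) = (-2 + 3i, 1 - 2i).
A real fundamental pair from Re and Im of e^((2+3i)t)v: X_1 = e^(2t)(cos(3t)·(-2,1) + sin(3t)·(-3,2)), X_2 = e^(2t)(sin(3t)·(-2,1) - cos(3t)·(-3,2)).
General solution: C_1X_1 + C_2X_2.

x_1(t) = -3C_1e^(2t)sin(3t) - 2C_1e^(2t)cos(3t) - 2C_2e^(2t)sin(3t) + 3C_2e^(2t)cos(3t), x_2(t) = 2C_1e^(2t)sin(3t) + C_1e^(2t)cos(3t) + C_2e^(2t)sin(3t) - 2C_2e^(2t)cos(3t)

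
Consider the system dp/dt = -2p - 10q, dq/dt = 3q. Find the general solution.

p(t) = -2c_1e^(3t) - c_2e^(-2t), q(t) = c_1e^(3t)

Coefficient matrix A = [[-2, -10], [0, 3]].
Characteristic polynomial det(A - λI) = λ^2 - λ - 6 = 0.
Eigenvalues λ = 3, -2.
For λ=3: (A-λI) row 1 is [-5, -10], so an eigenvector is (-2, 1).
For λ=-2: (A-λI) row 1 is [0, -10], so an eigenvector is (-1, 0).
General solution: c_1e^(3t)(-2,1) + c_2e^(-2t)(-1,0).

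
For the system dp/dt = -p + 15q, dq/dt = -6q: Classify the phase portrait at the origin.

stable node

A = [[-1,15],[0,-6]]; det(A-λI) = λ^2 + 7λ + 6.
λ = -1, -6: both negative.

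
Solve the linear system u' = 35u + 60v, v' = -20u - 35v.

u(t) = 3C_1e^(-5t) + 2C_2e^(5t), v(t) = -2C_1e^(-5t) - C_2e^(5t)

Coefficient matrix A = [[35, 60], [-20, -35]].
Characteristic polynomial det(A - λI) = λ^2 - 25 = 0.
Eigenvalues λ = -5, 5.
For λ=-5: (A-λI) row 1 is [40, 60], so an eigenvector is (3, -2).
For λ=5: (A-λI) row 1 is [30, 60], so an eigenvector is (2, -1).
General solution: C_1e^(-5t)(3,-2) + C_2e^(5t)(2,-1).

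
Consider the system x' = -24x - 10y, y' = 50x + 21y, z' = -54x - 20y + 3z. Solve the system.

x(t) = c_1e^(-4t) - 2c_2e^(t), y(t) = -2c_1e^(-4t) + 5c_2e^(t), z(t) = 2c_1e^(-4t) - 4c_2e^(t) + c_3e^(3t)

Coefficient matrix A = [[-24, -10, 0], [50, 21, 0], [-54, -20, 3]].
det(A - λI) = 0 gives eigenvalues λ = -4, 1, 3.
For λ=-4: eigenvector (1,-2,2).
For λ=1: eigenvector (-2,5,-4).
For λ=3: eigenvector (0,0,1).
General solution: c_1e^(-4t)(1,-2,2) + c_2e^(t)(-2,5,-4) + c_3e^(3t)(0,0,1).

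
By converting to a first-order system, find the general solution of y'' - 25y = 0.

y(t) = C_1e^(5t) + C_2e^(-5t)

Let x_1 = y, x_2 = y'. Then x_1' = x_2 and x_2' = 25x_1.
A = [[0,1],[25,0]]; det(A-λI) = λ^2 - 25.
Eigenvalues λ = 5, -5 with eigenvectors (1,5), (1,-5).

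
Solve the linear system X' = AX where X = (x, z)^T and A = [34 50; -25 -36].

Coefficient matrix A = [[34, 50], [-25, -36]].
Characteristic polynomial det(A - λI) = λ^2 + 2λ + 26 = 0.
Eigenvalues λ = -1 ± 5i (complex conjugate pair).
For λ=-1+5i: an eigenvector is (-1,1) - i(3,-2) = (-1 - 3i, 1 + 2i).
A real fundamental pair from Re and Im of e^((-1+5i)t)v: X_1 = e^(-t)(cos(5t)·(-1,1) + sin(5t)·(3,-2)), X_2 = e^(-t)(sin(5t)·(-1,1) - cos(5t)·(3,-2)).
General solution: c_1X_1 + c_2X_2.

x(t) = 3c_1e^(-t)sin(5t) - c_1e^(-t)cos(5t) - c_2e^(-t)sin(5t) - 3c_2e^(-t)cos(5t), z(t) = -2c_1e^(-t)sin(5t) + c_1e^(-t)cos(5t) + c_2e^(-t)sin(5t) + 2c_2e^(-t)cos(5t)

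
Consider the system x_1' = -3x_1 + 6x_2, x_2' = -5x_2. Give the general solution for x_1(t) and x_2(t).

Coefficient matrix A = [[-3, 6], [0, -5]].
Characteristic polynomial det(A - λI) = λ^2 + 8λ + 15 = 0.
Eigenvalues λ = -5, -3.
For λ=-5: (A-λI) row 1 is [2, 6], so an eigenvector is (-3, 1).
For λ=-3: (A-λI) row 1 is [0, 6], so an eigenvector is (1, 0).
General solution: K_1e^(-5t)(-3,1) + K_2e^(-3t)(1,0).

x_1(t) = -3K_1e^(-5t) + K_2e^(-3t), x_2(t) = K_1e^(-5t)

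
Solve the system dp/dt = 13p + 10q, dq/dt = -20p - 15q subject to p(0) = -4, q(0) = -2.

Coefficient matrix A = [[13, 10], [-20, -15]].
Characteristic polynomial det(A - λI) = λ^2 + 2λ + 5 = 0.
Eigenvalues λ = -1 ± 2i (complex conjugate pair).
For λ=-1+2i: an eigenvector is (-1,1) - i(-2,3) = (-1 + 2i, 1 - 3i).
A real fundamental pair from Re and Im of e^((-1+2i)t)v: X_1 = e^(-t)(cos(2t)·(-1,1) + sin(2t)·(-2,3)), X_2 = e^(-t)(sin(2t)·(-1,1) - cos(2t)·(-2,3)).
General solution: c_1X_1 + c_2X_2.
Applying p(0)=-4, q(0)=-2 gives c_1=16, c_2=6.

p(t) = -38e^(-t)sin(2t) - 4e^(-t)cos(2t), q(t) = 54e^(-t)sin(2t) - 2e^(-t)cos(2t)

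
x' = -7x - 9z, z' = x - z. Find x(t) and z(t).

x(t) = -3C_1e^(-4t) - 3C_2te^(-4t) + C_2e^(-4t), z(t) = C_1e^(-4t) + C_2te^(-4t)

Coefficient matrix A = [[-7, -9], [1, -1]].
Characteristic polynomial det(A - λI) = λ^2 + 8λ + 16 = 0.
Single eigenvalue λ = -4 with algebraic multiplicity 2.
Eigenvector v = (-3,1); generalized eigenvector w with (A-λI)w=v is (1,0).
General solution: e^(-4t)[C_1·v + C_2·(t·v + w)].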